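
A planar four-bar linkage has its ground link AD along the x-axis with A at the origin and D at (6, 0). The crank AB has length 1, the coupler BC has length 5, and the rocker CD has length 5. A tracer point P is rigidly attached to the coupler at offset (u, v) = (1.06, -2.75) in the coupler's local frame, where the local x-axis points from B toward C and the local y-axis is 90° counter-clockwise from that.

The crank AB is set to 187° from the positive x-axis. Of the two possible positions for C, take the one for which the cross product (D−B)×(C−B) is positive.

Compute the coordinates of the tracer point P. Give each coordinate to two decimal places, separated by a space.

A=(0,0), D=(6.00,0)
B = A + 1.00·(cos187°, sin187°) = (-0.9925, -0.1219)
|BD| = 6.9936
circle(B,5.00) ∩ circle(D,5.00): a=3.4968, h=3.5738
  candidates: C₊=(2.4414,3.5124) cross=24.994; C₋=(2.5660,-3.6342) cross=-24.994
  mode + wants cross > 0 → take C=(2.4414,3.5124) (cross=24.994)
ex = (C−B)/|BC| = (0.6868,0.7268); ey = (-0.7268,0.6868)
P = B + 1.06·ex + -2.75·ey = (1.7343,-1.2401)

1.73 -1.24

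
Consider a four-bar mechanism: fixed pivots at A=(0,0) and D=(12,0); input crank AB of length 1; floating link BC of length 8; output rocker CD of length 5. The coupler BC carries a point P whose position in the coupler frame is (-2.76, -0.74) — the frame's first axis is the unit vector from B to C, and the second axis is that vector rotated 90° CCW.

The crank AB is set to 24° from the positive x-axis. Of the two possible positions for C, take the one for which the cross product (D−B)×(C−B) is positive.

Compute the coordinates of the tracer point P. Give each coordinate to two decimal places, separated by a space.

-1.37 -1.31

A=(0,0), D=(12.00,0)
B = A + 1.00·(cos24°, sin24°) = (0.9135, 0.4067)
|BD| = 11.0939
circle(B,8.00) ∩ circle(D,5.00): a=7.3047, h=3.2622
  candidates: C₊=(8.3329,3.3989) cross=36.190; C₋=(8.0937,-3.1210) cross=-36.190
  mode + wants cross > 0 → take C=(8.3329,3.3989) (cross=36.190)
ex = (C−B)/|BC| = (0.9274,0.3740); ey = (-0.3740,0.9274)
P = B + -2.76·ex + -0.74·ey = (-1.3694,-1.3118)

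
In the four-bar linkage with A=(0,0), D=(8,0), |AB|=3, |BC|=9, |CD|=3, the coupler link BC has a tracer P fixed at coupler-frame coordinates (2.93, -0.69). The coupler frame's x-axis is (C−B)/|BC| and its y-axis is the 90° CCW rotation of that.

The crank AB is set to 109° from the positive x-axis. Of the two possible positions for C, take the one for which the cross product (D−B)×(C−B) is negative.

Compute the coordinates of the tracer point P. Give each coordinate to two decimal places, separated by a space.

A=(0,0), D=(8.00,0)
B = A + 3.00·(cos109°, sin109°) = (-0.9767, 2.8366)
|BD| = 9.4142
circle(B,9.00) ∩ circle(D,3.00): a=8.5311, h=2.8671
  candidates: C₊=(8.0218,2.9999) cross=26.991; C₋=(6.2941,-2.4678) cross=-26.991
  mode - wants cross < 0 → take C=(6.2941,-2.4678) (cross=-26.991)
ex = (C−B)/|BC| = (0.8079,-0.5894); ey = (0.5894,0.8079)
P = B + 2.93·ex + -0.69·ey = (0.9837,0.5523)

0.98 0.55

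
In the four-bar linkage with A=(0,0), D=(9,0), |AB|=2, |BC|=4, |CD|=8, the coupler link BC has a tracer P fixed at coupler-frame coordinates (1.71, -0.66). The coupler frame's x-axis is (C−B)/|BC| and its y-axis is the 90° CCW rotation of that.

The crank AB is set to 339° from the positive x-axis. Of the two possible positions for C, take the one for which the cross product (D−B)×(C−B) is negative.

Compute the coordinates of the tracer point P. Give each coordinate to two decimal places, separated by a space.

1.49 -2.51

A=(0,0), D=(9.00,0)
B = A + 2.00·(cos339°, sin339°) = (1.8672, -0.7167)
|BD| = 7.1688
circle(B,4.00) ∩ circle(D,8.00): a=0.2365, h=3.9930
  candidates: C₊=(1.7033,3.2799) cross=28.625; C₋=(2.5017,-4.6661) cross=-28.625
  mode - wants cross < 0 → take C=(2.5017,-4.6661) (cross=-28.625)
ex = (C−B)/|BC| = (0.1586,-0.9873); ey = (0.9873,0.1586)
P = B + 1.71·ex + -0.66·ey = (1.4868,-2.5098)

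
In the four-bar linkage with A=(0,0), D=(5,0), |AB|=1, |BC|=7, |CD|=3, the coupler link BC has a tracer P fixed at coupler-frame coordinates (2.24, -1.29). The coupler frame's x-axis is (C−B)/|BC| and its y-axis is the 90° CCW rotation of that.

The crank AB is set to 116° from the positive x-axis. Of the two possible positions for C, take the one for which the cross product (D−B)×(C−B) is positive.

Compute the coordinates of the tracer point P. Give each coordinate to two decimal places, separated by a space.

A=(0,0), D=(5.00,0)
B = A + 1.00·(cos116°, sin116°) = (-0.4384, 0.8988)
|BD| = 5.5121
circle(B,7.00) ∩ circle(D,3.00): a=6.3844, h=2.8704
  candidates: C₊=(6.3286,2.6897) cross=15.822; C₋=(5.3926,-2.9742) cross=-15.822
  mode + wants cross > 0 → take C=(6.3286,2.6897) (cross=15.822)
ex = (C−B)/|BC| = (0.9667,0.2558); ey = (-0.2558,0.9667)
P = B + 2.24·ex + -1.29·ey = (2.0571,0.2248)

2.06 0.22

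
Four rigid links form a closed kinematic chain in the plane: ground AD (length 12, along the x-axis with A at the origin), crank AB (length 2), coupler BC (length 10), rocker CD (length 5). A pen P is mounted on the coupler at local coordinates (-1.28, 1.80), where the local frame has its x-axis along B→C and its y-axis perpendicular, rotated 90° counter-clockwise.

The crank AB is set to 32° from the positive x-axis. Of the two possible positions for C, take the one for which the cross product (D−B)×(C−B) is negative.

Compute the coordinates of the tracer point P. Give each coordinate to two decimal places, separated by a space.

1.65 3.27

A=(0,0), D=(12.00,0)
B = A + 2.00·(cos32°, sin32°) = (1.6961, 1.0598)
|BD| = 10.3583
circle(B,10.00) ∩ circle(D,5.00): a=8.7994, h=4.7508
  candidates: C₊=(10.9354,4.8854) cross=49.210; C₋=(9.9633,-4.5664) cross=-49.210
  mode - wants cross < 0 → take C=(9.9633,-4.5664) (cross=-49.210)
ex = (C−B)/|BC| = (0.8267,-0.5626); ey = (0.5626,0.8267)
P = B + -1.28·ex + 1.80·ey = (1.6506,3.2681)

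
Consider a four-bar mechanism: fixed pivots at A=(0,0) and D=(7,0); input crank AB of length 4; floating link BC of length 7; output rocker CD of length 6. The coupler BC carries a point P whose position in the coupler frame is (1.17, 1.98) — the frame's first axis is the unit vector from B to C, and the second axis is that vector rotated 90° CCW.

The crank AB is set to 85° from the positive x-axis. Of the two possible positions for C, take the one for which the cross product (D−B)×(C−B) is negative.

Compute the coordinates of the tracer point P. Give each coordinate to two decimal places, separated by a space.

2.52 3.23

A=(0,0), D=(7.00,0)
B = A + 4.00·(cos85°, sin85°) = (0.3486, 3.9848)
|BD| = 7.7537
circle(B,7.00) ∩ circle(D,6.00): a=4.7151, h=5.1737
  candidates: C₊=(7.0523,5.9998) cross=40.115; C₋=(1.7346,-2.8766) cross=-40.115
  mode - wants cross < 0 → take C=(1.7346,-2.8766) (cross=-40.115)
ex = (C−B)/|BC| = (0.1980,-0.9802); ey = (0.9802,0.1980)
P = B + 1.17·ex + 1.98·ey = (2.5211,3.2300)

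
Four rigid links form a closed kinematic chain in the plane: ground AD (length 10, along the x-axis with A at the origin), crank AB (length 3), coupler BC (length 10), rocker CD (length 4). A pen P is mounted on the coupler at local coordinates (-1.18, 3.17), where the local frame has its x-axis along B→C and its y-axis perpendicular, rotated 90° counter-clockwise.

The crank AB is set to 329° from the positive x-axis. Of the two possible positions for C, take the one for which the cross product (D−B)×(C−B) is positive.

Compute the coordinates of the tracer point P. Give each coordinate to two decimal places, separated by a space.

-0.14 0.48

A=(0,0), D=(10.00,0)
B = A + 3.00·(cos329°, sin329°) = (2.5715, -1.5451)
|BD| = 7.5875
circle(B,10.00) ∩ circle(D,4.00): a=9.3292, h=3.6009
  candidates: C₊=(10.9719,3.8801) cross=27.322; C₋=(12.4385,-3.1708) cross=-27.322
  mode + wants cross > 0 → take C=(10.9719,3.8801) (cross=27.322)
ex = (C−B)/|BC| = (0.8400,0.5425); ey = (-0.5425,0.8400)
P = B + -1.18·ex + 3.17·ey = (-0.1395,0.4776)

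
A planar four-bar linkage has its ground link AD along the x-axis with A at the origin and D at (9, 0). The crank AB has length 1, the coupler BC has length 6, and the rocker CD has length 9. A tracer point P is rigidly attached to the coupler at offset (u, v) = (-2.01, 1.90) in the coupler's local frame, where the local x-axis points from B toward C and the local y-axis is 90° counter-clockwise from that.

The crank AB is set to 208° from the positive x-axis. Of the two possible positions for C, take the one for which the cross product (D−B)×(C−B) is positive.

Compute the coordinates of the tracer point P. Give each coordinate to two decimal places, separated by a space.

-3.43 -1.54

A=(0,0), D=(9.00,0)
B = A + 1.00·(cos208°, sin208°) = (-0.8829, -0.4695)
|BD| = 9.8941
circle(B,6.00) ∩ circle(D,9.00): a=2.6730, h=5.3717
  candidates: C₊=(1.5321,5.0230) cross=53.148; C₋=(2.0419,-5.7083) cross=-53.148
  mode + wants cross > 0 → take C=(1.5321,5.0230) (cross=53.148)
ex = (C−B)/|BC| = (0.4025,0.9154); ey = (-0.9154,0.4025)
P = B + -2.01·ex + 1.90·ey = (-3.4313,-1.5447)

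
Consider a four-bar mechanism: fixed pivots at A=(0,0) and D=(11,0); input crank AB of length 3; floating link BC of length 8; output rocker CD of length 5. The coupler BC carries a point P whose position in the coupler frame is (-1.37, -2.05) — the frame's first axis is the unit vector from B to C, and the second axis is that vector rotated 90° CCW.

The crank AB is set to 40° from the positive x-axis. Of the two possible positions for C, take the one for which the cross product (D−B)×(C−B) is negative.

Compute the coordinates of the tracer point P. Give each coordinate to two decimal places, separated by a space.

-0.13 1.50

A=(0,0), D=(11.00,0)
B = A + 3.00·(cos40°, sin40°) = (2.2981, 1.9284)
|BD| = 8.9130
circle(B,8.00) ∩ circle(D,5.00): a=6.6443, h=4.4557
  candidates: C₊=(9.7491,4.8410) cross=39.713; C₋=(7.8211,-3.8593) cross=-39.713
  mode - wants cross < 0 → take C=(7.8211,-3.8593) (cross=-39.713)
ex = (C−B)/|BC| = (0.6904,-0.7235); ey = (0.7235,0.6904)
P = B + -1.37·ex + -2.05·ey = (-0.1308,1.5043)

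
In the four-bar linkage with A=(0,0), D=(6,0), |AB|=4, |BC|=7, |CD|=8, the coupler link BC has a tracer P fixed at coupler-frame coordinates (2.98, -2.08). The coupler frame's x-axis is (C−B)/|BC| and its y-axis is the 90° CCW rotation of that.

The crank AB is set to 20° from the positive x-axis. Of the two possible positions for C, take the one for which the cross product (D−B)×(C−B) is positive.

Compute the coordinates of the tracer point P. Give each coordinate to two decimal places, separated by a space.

6.68 3.53

A=(0,0), D=(6.00,0)
B = A + 4.00·(cos20°, sin20°) = (3.7588, 1.3681)
|BD| = 2.6258
circle(B,7.00) ∩ circle(D,8.00): a=-1.5434, h=6.8277
  candidates: C₊=(5.9988,8.0000) cross=17.928; C₋=(-1.1160,-3.6556) cross=-17.928
  mode + wants cross > 0 → take C=(5.9988,8.0000) (cross=17.928)
ex = (C−B)/|BC| = (0.3200,0.9474); ey = (-0.9474,0.3200)
P = B + 2.98·ex + -2.08·ey = (6.6830,3.5258)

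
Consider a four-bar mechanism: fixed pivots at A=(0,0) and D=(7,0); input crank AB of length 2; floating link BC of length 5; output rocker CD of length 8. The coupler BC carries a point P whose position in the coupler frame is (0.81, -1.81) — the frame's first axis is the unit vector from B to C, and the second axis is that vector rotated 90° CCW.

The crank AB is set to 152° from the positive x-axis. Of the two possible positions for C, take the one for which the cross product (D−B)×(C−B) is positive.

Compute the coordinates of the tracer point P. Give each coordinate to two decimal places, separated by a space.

A=(0,0), D=(7.00,0)
B = A + 2.00·(cos152°, sin152°) = (-1.7659, 0.9389)
|BD| = 8.8160
circle(B,5.00) ∩ circle(D,8.00): a=2.1961, h=4.4919
  candidates: C₊=(0.8962,5.1714) cross=39.601; C₋=(-0.0606,-3.7613) cross=-39.601
  mode + wants cross > 0 → take C=(0.8962,5.1714) (cross=39.601)
ex = (C−B)/|BC| = (0.5324,0.8465); ey = (-0.8465,0.5324)
P = B + 0.81·ex + -1.81·ey = (0.1975,0.6609)

0.20 0.66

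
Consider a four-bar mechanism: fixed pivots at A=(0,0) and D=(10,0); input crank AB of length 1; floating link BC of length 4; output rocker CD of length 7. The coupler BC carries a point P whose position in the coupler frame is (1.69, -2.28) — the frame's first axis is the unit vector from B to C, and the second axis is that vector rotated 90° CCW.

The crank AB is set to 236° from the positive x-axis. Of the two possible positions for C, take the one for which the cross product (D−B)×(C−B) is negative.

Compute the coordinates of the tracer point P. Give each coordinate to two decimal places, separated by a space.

A=(0,0), D=(10.00,0)
B = A + 1.00·(cos236°, sin236°) = (-0.5592, -0.8290)
|BD| = 10.5917
circle(B,4.00) ∩ circle(D,7.00): a=3.7380, h=1.4238
  candidates: C₊=(3.0559,0.8830) cross=15.080; C₋=(3.2788,-1.9559) cross=-15.080
  mode - wants cross < 0 → take C=(3.2788,-1.9559) (cross=-15.080)
ex = (C−B)/|BC| = (0.9595,-0.2817); ey = (0.2817,0.9595)
P = B + 1.69·ex + -2.28·ey = (0.4201,-3.4928)

0.42 -3.49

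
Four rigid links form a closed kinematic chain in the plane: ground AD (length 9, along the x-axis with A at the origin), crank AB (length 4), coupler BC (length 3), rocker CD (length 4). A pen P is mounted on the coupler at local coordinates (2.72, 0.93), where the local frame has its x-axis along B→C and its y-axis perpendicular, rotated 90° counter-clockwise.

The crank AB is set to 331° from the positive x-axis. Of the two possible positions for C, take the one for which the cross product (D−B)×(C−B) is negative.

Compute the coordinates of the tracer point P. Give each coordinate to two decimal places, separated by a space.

6.37 -2.00

A=(0,0), D=(9.00,0)
B = A + 4.00·(cos331°, sin331°) = (3.4985, -1.9392)
|BD| = 5.8333
circle(B,3.00) ∩ circle(D,4.00): a=2.3166, h=1.9061
  candidates: C₊=(5.0497,0.6286) cross=11.119; C₋=(6.3170,-2.9668) cross=-11.119
  mode - wants cross < 0 → take C=(6.3170,-2.9668) (cross=-11.119)
ex = (C−B)/|BC| = (0.9395,-0.3425); ey = (0.3425,0.9395)
P = B + 2.72·ex + 0.93·ey = (6.3725,-1.9971)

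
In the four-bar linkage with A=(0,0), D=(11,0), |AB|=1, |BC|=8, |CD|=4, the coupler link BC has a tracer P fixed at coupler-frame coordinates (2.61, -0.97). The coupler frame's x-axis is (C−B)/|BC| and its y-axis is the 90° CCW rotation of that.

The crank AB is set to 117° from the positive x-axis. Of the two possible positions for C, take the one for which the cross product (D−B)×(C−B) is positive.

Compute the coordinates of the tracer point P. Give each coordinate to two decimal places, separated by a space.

A=(0,0), D=(11.00,0)
B = A + 1.00·(cos117°, sin117°) = (-0.4540, 0.8910)
|BD| = 11.4886
circle(B,8.00) ∩ circle(D,4.00): a=7.8333, h=1.6245
  candidates: C₊=(7.4817,1.9031) cross=18.663; C₋=(7.2298,-1.3361) cross=-18.663
  mode + wants cross > 0 → take C=(7.4817,1.9031) (cross=18.663)
ex = (C−B)/|BC| = (0.9920,0.1265); ey = (-0.1265,0.9920)
P = B + 2.61·ex + -0.97·ey = (2.2578,0.2590)

2.26 0.26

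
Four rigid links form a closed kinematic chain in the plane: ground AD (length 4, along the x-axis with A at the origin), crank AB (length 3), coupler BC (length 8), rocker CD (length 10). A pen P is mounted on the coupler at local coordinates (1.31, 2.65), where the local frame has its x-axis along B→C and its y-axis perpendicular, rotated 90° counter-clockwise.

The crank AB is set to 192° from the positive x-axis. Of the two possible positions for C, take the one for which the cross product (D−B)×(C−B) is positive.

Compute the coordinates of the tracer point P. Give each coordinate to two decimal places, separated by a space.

-5.55 0.75

A=(0,0), D=(4.00,0)
B = A + 3.00·(cos192°, sin192°) = (-2.9344, -0.6237)
|BD| = 6.9624
circle(B,8.00) ∩ circle(D,10.00): a=0.8959, h=7.9497
  candidates: C₊=(-2.7543,7.3742) cross=55.349; C₋=(-1.3300,-8.4612) cross=-55.349
  mode + wants cross > 0 → take C=(-2.7543,7.3742) (cross=55.349)
ex = (C−B)/|BC| = (0.0225,0.9997); ey = (-0.9997,0.0225)
P = B + 1.31·ex + 2.65·ey = (-5.5543,0.7456)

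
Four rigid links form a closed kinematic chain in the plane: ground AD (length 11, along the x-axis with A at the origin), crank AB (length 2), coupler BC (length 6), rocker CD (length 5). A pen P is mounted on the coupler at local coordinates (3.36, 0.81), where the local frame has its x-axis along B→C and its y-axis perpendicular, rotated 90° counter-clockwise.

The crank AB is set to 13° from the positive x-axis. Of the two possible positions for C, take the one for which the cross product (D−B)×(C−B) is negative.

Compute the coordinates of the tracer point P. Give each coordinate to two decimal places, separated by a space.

5.19 -0.75

A=(0,0), D=(11.00,0)
B = A + 2.00·(cos13°, sin13°) = (1.9487, 0.4499)
|BD| = 9.0624
circle(B,6.00) ∩ circle(D,5.00): a=5.1381, h=3.0983
  candidates: C₊=(7.2343,3.2893) cross=28.079; C₋=(6.9267,-2.8997) cross=-28.079
  mode - wants cross < 0 → take C=(6.9267,-2.8997) (cross=-28.079)
ex = (C−B)/|BC| = (0.8297,-0.5583); ey = (0.5583,0.8297)
P = B + 3.36·ex + 0.81·ey = (5.1886,-0.7539)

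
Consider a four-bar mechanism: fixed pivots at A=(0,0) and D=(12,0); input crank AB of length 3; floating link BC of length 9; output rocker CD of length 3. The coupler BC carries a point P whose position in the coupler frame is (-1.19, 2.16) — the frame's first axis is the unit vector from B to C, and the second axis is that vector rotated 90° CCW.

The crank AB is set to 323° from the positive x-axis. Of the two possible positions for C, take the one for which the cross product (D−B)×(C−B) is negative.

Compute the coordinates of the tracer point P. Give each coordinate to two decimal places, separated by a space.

1.48 0.49

A=(0,0), D=(12.00,0)
B = A + 3.00·(cos323°, sin323°) = (2.3959, -1.8054)
|BD| = 9.7723
circle(B,9.00) ∩ circle(D,3.00): a=8.5700, h=2.7485
  candidates: C₊=(10.3106,2.4791) cross=26.860; C₋=(11.3262,-2.9234) cross=-26.860
  mode - wants cross < 0 → take C=(11.3262,-2.9234) (cross=-26.860)
ex = (C−B)/|BC| = (0.9923,-0.1242); ey = (0.1242,0.9923)
P = B + -1.19·ex + 2.16·ey = (1.4834,0.4856)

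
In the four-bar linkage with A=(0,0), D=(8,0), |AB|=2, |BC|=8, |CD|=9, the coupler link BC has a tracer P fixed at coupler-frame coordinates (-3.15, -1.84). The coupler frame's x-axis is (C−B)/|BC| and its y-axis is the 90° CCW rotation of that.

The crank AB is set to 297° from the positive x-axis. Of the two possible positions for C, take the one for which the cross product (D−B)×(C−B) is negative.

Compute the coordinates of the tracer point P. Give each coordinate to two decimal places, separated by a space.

-2.33 -0.10

A=(0,0), D=(8.00,0)
B = A + 2.00·(cos297°, sin297°) = (0.9080, -1.7820)
|BD| = 7.3125
circle(B,8.00) ∩ circle(D,9.00): a=2.4938, h=7.6014
  candidates: C₊=(1.4742,6.1979) cross=55.585; C₋=(5.1791,-8.5465) cross=-55.585
  mode - wants cross < 0 → take C=(5.1791,-8.5465) (cross=-55.585)
ex = (C−B)/|BC| = (0.5339,-0.8456); ey = (0.8456,0.5339)
P = B + -3.15·ex + -1.84·ey = (-2.3296,-0.1009)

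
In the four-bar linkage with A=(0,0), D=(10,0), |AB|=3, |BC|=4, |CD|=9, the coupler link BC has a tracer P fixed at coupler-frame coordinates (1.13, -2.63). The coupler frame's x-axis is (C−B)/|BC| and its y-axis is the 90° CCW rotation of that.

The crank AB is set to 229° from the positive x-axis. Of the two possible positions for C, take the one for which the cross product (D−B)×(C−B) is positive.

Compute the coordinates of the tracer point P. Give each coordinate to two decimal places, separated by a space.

A=(0,0), D=(10.00,0)
B = A + 3.00·(cos229°, sin229°) = (-1.9682, -2.2641)
|BD| = 12.1805
circle(B,4.00) ∩ circle(D,9.00): a=3.4220, h=2.0712
  candidates: C₊=(1.0092,0.4070) cross=25.228; C₋=(1.7792,-3.6631) cross=-25.228
  mode + wants cross > 0 → take C=(1.0092,0.4070) (cross=25.228)
ex = (C−B)/|BC| = (0.7443,0.6678); ey = (-0.6678,0.7443)
P = B + 1.13·ex + -2.63·ey = (0.6292,-3.4672)

0.63 -3.47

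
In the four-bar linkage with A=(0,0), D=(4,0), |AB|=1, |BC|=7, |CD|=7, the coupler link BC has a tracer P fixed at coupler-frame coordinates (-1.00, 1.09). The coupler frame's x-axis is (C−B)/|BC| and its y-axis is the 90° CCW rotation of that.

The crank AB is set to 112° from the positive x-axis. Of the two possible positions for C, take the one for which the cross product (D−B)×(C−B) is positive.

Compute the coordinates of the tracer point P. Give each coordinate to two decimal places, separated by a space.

A=(0,0), D=(4.00,0)
B = A + 1.00·(cos112°, sin112°) = (-0.3746, 0.9272)
|BD| = 4.4718
circle(B,7.00) ∩ circle(D,7.00): a=2.2359, h=6.6333
  candidates: C₊=(3.1881,6.9528) cross=29.663; C₋=(0.4373,-6.0256) cross=-29.663
  mode + wants cross > 0 → take C=(3.1881,6.9528) (cross=29.663)
ex = (C−B)/|BC| = (0.5090,0.8608); ey = (-0.8608,0.5090)
P = B + -1.00·ex + 1.09·ey = (-1.8218,0.6211)

-1.82 0.62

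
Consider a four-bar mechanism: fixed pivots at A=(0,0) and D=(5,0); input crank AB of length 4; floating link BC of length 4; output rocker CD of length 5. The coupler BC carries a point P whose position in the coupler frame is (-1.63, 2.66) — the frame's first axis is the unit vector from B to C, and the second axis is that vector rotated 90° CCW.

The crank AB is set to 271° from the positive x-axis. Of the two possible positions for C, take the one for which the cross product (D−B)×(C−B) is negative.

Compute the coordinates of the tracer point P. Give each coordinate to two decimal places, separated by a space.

-0.93 -1.04

A=(0,0), D=(5.00,0)
B = A + 4.00·(cos271°, sin271°) = (0.0698, -3.9994)
|BD| = 6.3484
circle(B,4.00) ∩ circle(D,5.00): a=2.4653, h=3.1499
  candidates: C₊=(0.0000,-0.0000) cross=19.997; C₋=(3.9688,-4.8925) cross=-19.997
  mode - wants cross < 0 → take C=(3.9688,-4.8925) (cross=-19.997)
ex = (C−B)/|BC| = (0.9748,-0.2233); ey = (0.2233,0.9748)
P = B + -1.63·ex + 2.66·ey = (-0.9251,-1.0426)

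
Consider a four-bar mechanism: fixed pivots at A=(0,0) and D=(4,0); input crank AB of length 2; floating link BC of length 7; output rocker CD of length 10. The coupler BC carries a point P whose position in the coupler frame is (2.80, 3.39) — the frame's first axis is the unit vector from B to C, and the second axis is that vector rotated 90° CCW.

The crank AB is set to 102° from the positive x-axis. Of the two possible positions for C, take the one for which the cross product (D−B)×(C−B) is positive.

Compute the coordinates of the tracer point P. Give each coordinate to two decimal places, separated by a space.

A=(0,0), D=(4.00,0)
B = A + 2.00·(cos102°, sin102°) = (-0.4158, 1.9563)
|BD| = 4.8298
circle(B,7.00) ∩ circle(D,10.00): a=-2.8649, h=6.3869
  candidates: C₊=(-0.4482,8.9562) cross=30.847; C₋=(-5.6222,-2.7228) cross=-30.847
  mode + wants cross > 0 → take C=(-0.4482,8.9562) (cross=30.847)
ex = (C−B)/|BC| = (-0.0046,1.0000); ey = (-1.0000,-0.0046)
P = B + 2.80·ex + 3.39·ey = (-3.8187,4.7406)

-3.82 4.74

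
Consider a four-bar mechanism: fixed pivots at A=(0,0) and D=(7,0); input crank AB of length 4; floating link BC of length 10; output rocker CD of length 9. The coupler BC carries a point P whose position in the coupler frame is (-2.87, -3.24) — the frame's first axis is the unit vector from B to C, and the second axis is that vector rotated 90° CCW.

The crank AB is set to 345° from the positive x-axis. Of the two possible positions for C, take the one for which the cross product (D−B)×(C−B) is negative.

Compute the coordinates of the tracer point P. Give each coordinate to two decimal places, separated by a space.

A=(0,0), D=(7.00,0)
B = A + 4.00·(cos345°, sin345°) = (3.8637, -1.0353)
|BD| = 3.3027
circle(B,10.00) ∩ circle(D,9.00): a=4.5278, h=8.9162
  candidates: C₊=(5.3684,8.8509) cross=29.448; C₋=(10.9582,-8.0829) cross=-29.448
  mode - wants cross < 0 → take C=(10.9582,-8.0829) (cross=-29.448)
ex = (C−B)/|BC| = (0.7094,-0.7048); ey = (0.7048,0.7094)
P = B + -2.87·ex + -3.24·ey = (-0.4558,-1.3112)

-0.46 -1.31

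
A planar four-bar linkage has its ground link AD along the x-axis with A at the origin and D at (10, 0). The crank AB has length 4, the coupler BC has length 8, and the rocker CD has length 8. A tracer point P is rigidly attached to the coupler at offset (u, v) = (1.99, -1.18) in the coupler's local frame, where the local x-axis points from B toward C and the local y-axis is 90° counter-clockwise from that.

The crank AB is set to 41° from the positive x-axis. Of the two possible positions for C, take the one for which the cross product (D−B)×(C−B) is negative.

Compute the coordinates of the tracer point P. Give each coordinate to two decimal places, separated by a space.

2.10 0.50

A=(0,0), D=(10.00,0)
B = A + 4.00·(cos41°, sin41°) = (3.0188, 2.6242)
|BD| = 7.4581
circle(B,8.00) ∩ circle(D,8.00): a=3.7290, h=7.0777
  candidates: C₊=(8.9998,7.9372) cross=52.786; C₋=(4.0190,-5.3130) cross=-52.786
  mode - wants cross < 0 → take C=(4.0190,-5.3130) (cross=-52.786)
ex = (C−B)/|BC| = (0.1250,-0.9922); ey = (0.9922,0.1250)
P = B + 1.99·ex + -1.18·ey = (2.0969,0.5023)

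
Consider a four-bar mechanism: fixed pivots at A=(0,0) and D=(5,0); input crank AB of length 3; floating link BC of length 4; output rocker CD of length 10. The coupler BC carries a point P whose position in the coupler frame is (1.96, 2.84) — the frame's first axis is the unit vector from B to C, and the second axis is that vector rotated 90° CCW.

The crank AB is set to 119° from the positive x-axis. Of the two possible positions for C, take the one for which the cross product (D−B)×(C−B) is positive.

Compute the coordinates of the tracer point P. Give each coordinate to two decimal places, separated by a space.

A=(0,0), D=(5.00,0)
B = A + 3.00·(cos119°, sin119°) = (-1.4544, 2.6239)
|BD| = 6.9674
circle(B,4.00) ∩ circle(D,10.00): a=-2.5444, h=3.0864
  candidates: C₊=(-2.6492,6.4413) cross=21.504; C₋=(-4.9738,0.7229) cross=-21.504
  mode + wants cross > 0 → take C=(-2.6492,6.4413) (cross=21.504)
ex = (C−B)/|BC| = (-0.2987,0.9543); ey = (-0.9543,-0.2987)
P = B + 1.96·ex + 2.84·ey = (-4.7502,3.6461)

-4.75 3.65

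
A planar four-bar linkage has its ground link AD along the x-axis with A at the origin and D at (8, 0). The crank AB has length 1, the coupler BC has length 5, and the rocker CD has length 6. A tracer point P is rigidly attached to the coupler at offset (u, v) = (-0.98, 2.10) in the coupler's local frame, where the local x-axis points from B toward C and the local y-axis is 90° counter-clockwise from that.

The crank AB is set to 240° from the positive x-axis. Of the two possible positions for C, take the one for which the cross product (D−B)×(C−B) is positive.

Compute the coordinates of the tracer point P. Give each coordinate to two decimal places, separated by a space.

A=(0,0), D=(8.00,0)
B = A + 1.00·(cos240°, sin240°) = (-0.5000, -0.8660)
|BD| = 8.5440
circle(B,5.00) ∩ circle(D,6.00): a=3.6283, h=3.4403
  candidates: C₊=(2.7609,2.9243) cross=29.394; C₋=(3.4583,-3.9208) cross=-29.394
  mode + wants cross > 0 → take C=(2.7609,2.9243) (cross=29.394)
ex = (C−B)/|BC| = (0.6522,0.7581); ey = (-0.7581,0.6522)
P = B + -0.98·ex + 2.10·ey = (-2.7311,-0.2394)

-2.73 -0.24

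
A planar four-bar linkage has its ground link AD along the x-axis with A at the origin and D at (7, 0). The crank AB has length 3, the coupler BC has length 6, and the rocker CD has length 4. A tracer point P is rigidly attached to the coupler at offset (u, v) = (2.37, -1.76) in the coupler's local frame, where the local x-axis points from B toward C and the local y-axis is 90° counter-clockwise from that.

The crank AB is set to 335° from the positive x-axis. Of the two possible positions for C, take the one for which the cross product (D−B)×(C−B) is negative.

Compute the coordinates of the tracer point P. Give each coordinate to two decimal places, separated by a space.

4.11 -3.87

A=(0,0), D=(7.00,0)
B = A + 3.00·(cos335°, sin335°) = (2.7189, -1.2679)
|BD| = 4.4649
circle(B,6.00) ∩ circle(D,4.00): a=4.4721, h=4.0000
  candidates: C₊=(5.8711,3.8374) cross=17.859; C₋=(8.1428,-3.8333) cross=-17.859
  mode - wants cross < 0 → take C=(8.1428,-3.8333) (cross=-17.859)
ex = (C−B)/|BC| = (0.9040,-0.4276); ey = (0.4276,0.9040)
P = B + 2.37·ex + -1.76·ey = (4.1088,-3.8722)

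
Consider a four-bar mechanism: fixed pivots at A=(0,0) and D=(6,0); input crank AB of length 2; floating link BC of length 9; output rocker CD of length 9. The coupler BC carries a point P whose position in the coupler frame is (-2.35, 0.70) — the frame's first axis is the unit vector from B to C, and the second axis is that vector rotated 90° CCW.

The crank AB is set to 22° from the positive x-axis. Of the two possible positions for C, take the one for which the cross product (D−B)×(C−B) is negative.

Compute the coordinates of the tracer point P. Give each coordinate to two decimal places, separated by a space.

2.42 3.14

A=(0,0), D=(6.00,0)
B = A + 2.00·(cos22°, sin22°) = (1.8544, 0.7492)
|BD| = 4.2128
circle(B,9.00) ∩ circle(D,9.00): a=2.1064, h=8.7500
  candidates: C₊=(5.4833,8.9852) cross=36.862; C₋=(2.3711,-8.2359) cross=-36.862
  mode - wants cross < 0 → take C=(2.3711,-8.2359) (cross=-36.862)
ex = (C−B)/|BC| = (0.0574,-0.9984); ey = (0.9984,0.0574)
P = B + -2.35·ex + 0.70·ey = (2.4183,3.1355)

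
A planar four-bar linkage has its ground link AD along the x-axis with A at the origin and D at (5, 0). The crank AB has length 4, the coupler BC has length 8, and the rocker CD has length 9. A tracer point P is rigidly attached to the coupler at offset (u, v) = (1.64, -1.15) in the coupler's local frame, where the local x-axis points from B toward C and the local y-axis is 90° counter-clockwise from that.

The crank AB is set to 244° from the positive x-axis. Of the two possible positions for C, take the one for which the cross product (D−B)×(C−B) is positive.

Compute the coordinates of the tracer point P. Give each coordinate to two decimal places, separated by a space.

-0.85 -1.81

A=(0,0), D=(5.00,0)
B = A + 4.00·(cos244°, sin244°) = (-1.7535, -3.5952)
|BD| = 7.6508
circle(B,8.00) ∩ circle(D,9.00): a=2.7144, h=7.5254
  candidates: C₊=(-2.8937,4.3232) cross=57.576; C₋=(4.1788,-8.9625) cross=-57.576
  mode + wants cross > 0 → take C=(-2.8937,4.3232) (cross=57.576)
ex = (C−B)/|BC| = (-0.1425,0.9898); ey = (-0.9898,-0.1425)
P = B + 1.64·ex + -1.15·ey = (-0.8490,-1.8080)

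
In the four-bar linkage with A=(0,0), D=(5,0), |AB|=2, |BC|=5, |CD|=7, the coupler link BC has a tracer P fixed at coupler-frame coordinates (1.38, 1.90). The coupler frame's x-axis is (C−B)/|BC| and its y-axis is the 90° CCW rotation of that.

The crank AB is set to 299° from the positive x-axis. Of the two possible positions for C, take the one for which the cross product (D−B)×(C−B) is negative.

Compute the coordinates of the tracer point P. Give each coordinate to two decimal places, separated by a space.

A=(0,0), D=(5.00,0)
B = A + 2.00·(cos299°, sin299°) = (0.9696, -1.7492)
|BD| = 4.3936
circle(B,5.00) ∩ circle(D,7.00): a=-0.5344, h=4.9714
  candidates: C₊=(-1.4999,2.5983) cross=21.842; C₋=(2.4586,-6.5224) cross=-21.842
  mode - wants cross < 0 → take C=(2.4586,-6.5224) (cross=-21.842)
ex = (C−B)/|BC| = (0.2978,-0.9546); ey = (0.9546,0.2978)
P = B + 1.38·ex + 1.90·ey = (3.1944,-2.5008)

3.19 -2.50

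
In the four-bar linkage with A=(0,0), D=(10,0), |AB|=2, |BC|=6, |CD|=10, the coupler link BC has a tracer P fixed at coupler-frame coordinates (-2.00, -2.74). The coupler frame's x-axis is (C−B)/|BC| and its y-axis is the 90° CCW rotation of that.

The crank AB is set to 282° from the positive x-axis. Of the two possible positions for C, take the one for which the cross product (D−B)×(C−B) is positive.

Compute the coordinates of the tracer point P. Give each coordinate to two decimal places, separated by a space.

3.00 -4.15

A=(0,0), D=(10.00,0)
B = A + 2.00·(cos282°, sin282°) = (0.4158, -1.9563)
|BD| = 9.7818
circle(B,6.00) ∩ circle(D,10.00): a=1.6195, h=5.7773
  candidates: C₊=(0.8472,4.0282) cross=56.512; C₋=(3.1580,-7.2930) cross=-56.512
  mode + wants cross > 0 → take C=(0.8472,4.0282) (cross=56.512)
ex = (C−B)/|BC| = (0.0719,0.9974); ey = (-0.9974,0.0719)
P = B + -2.00·ex + -2.74·ey = (3.0049,-4.1481)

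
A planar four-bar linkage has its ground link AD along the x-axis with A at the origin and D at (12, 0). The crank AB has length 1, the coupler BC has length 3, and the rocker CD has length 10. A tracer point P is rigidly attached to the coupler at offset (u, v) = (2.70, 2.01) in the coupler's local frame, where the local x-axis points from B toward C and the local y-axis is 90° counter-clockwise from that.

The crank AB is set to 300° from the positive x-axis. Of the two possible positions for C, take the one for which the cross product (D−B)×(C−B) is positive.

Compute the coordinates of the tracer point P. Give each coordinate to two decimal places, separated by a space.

A=(0,0), D=(12.00,0)
B = A + 1.00·(cos300°, sin300°) = (0.5000, -0.8660)
|BD| = 11.5326
circle(B,3.00) ∩ circle(D,10.00): a=1.8209, h=2.3842
  candidates: C₊=(2.1368,1.6481) cross=27.495; C₋=(2.4948,-3.1067) cross=-27.495
  mode + wants cross > 0 → take C=(2.1368,1.6481) (cross=27.495)
ex = (C−B)/|BC| = (0.5456,0.8381); ey = (-0.8381,0.5456)
P = B + 2.70·ex + 2.01·ey = (0.2886,2.4934)

0.29 2.49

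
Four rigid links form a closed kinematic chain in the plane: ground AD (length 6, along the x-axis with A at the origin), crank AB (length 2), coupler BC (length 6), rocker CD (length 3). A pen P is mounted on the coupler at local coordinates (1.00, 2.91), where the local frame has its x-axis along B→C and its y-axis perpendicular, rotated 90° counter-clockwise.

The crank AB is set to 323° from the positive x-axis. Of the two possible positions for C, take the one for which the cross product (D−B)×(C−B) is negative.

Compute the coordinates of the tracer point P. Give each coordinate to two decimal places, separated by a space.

A=(0,0), D=(6.00,0)
B = A + 2.00·(cos323°, sin323°) = (1.5973, -1.2036)
|BD| = 4.5643
circle(B,6.00) ∩ circle(D,3.00): a=5.2399, h=2.9229
  candidates: C₊=(5.8809,2.9976) cross=13.341; C₋=(7.4225,-2.6413) cross=-13.341
  mode - wants cross < 0 → take C=(7.4225,-2.6413) (cross=-13.341)
ex = (C−B)/|BC| = (0.9709,-0.2396); ey = (0.2396,0.9709)
P = B + 1.00·ex + 2.91·ey = (3.2654,1.3820)

3.27 1.38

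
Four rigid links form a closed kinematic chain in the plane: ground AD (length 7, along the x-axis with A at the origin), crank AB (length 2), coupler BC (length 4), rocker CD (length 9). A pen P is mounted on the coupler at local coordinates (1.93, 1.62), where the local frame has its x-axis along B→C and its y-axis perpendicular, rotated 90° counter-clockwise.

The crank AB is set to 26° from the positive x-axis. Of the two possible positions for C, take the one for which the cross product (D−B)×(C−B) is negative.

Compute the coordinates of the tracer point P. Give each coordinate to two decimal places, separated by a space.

A=(0,0), D=(7.00,0)
B = A + 2.00·(cos26°, sin26°) = (1.7976, 0.8767)
|BD| = 5.2758
circle(B,4.00) ∩ circle(D,9.00): a=-3.5224, h=1.8955
  candidates: C₊=(-1.3608,3.3313) cross=10.000; C₋=(-1.9908,-0.4071) cross=-10.000
  mode - wants cross < 0 → take C=(-1.9908,-0.4071) (cross=-10.000)
ex = (C−B)/|BC| = (-0.9471,-0.3210); ey = (0.3210,-0.9471)
P = B + 1.93·ex + 1.62·ey = (0.4896,-1.2770)

0.49 -1.28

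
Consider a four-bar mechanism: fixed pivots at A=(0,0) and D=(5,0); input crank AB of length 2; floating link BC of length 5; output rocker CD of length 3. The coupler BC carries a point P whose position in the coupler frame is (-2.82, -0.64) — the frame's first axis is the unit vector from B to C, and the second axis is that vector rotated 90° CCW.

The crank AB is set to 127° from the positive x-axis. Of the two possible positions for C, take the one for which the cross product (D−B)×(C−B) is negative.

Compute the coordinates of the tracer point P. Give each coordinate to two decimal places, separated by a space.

-3.74 2.99

A=(0,0), D=(5.00,0)
B = A + 2.00·(cos127°, sin127°) = (-1.2036, 1.5973)
|BD| = 6.4060
circle(B,5.00) ∩ circle(D,3.00): a=4.4518, h=2.2763
  candidates: C₊=(3.6751,2.6916) cross=14.582; C₋=(2.5400,-1.7171) cross=-14.582
  mode - wants cross < 0 → take C=(2.5400,-1.7171) (cross=-14.582)
ex = (C−B)/|BC| = (0.7487,-0.6629); ey = (0.6629,0.7487)
P = B + -2.82·ex + -0.64·ey = (-3.7393,2.9874)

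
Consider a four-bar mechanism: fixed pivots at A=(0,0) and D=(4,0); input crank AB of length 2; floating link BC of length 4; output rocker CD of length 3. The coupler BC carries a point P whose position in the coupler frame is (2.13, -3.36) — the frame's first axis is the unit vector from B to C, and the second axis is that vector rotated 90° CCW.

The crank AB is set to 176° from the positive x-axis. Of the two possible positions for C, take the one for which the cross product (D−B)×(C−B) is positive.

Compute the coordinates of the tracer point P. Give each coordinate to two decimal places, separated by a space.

1.36 -2.00

A=(0,0), D=(4.00,0)
B = A + 2.00·(cos176°, sin176°) = (-1.9951, 0.1395)
|BD| = 5.9968
circle(B,4.00) ∩ circle(D,3.00): a=3.5820, h=1.7802
  candidates: C₊=(1.6273,1.8359) cross=10.675; C₋=(1.5445,-1.7235) cross=-10.675
  mode + wants cross > 0 → take C=(1.6273,1.8359) (cross=10.675)
ex = (C−B)/|BC| = (0.9056,0.4241); ey = (-0.4241,0.9056)
P = B + 2.13·ex + -3.36·ey = (1.3588,-2.0000)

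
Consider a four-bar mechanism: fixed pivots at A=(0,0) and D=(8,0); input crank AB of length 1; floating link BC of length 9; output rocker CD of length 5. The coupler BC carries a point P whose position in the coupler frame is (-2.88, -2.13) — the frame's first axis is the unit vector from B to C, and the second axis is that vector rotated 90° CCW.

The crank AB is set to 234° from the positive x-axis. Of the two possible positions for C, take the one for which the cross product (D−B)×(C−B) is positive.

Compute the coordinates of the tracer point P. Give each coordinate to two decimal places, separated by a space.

A=(0,0), D=(8.00,0)
B = A + 1.00·(cos234°, sin234°) = (-0.5878, -0.8090)
|BD| = 8.6258
circle(B,9.00) ∩ circle(D,5.00): a=7.5590, h=4.8849
  candidates: C₊=(6.4797,4.7633) cross=42.136; C₋=(7.3960,-4.9634) cross=-42.136
  mode + wants cross > 0 → take C=(6.4797,4.7633) (cross=42.136)
ex = (C−B)/|BC| = (0.7853,0.6191); ey = (-0.6191,0.7853)
P = B + -2.88·ex + -2.13·ey = (-1.5306,-4.2648)

-1.53 -4.26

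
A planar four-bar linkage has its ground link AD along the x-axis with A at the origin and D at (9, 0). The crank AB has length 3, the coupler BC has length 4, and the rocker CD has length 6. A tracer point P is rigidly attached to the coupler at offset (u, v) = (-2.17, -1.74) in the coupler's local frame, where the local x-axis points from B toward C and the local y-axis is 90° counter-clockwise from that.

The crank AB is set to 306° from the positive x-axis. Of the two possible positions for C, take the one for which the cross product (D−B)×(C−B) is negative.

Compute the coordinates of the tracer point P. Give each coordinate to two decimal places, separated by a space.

A=(0,0), D=(9.00,0)
B = A + 3.00·(cos306°, sin306°) = (1.7634, -2.4271)
|BD| = 7.6328
circle(B,4.00) ∩ circle(D,6.00): a=2.5063, h=3.1175
  candidates: C₊=(3.1483,1.3256) cross=23.795; C₋=(5.1308,-4.5858) cross=-23.795
  mode - wants cross < 0 → take C=(5.1308,-4.5858) (cross=-23.795)
ex = (C−B)/|BC| = (0.8419,-0.5397); ey = (0.5397,0.8419)
P = B + -2.17·ex + -1.74·ey = (-1.0025,-2.7208)

-1.00 -2.72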